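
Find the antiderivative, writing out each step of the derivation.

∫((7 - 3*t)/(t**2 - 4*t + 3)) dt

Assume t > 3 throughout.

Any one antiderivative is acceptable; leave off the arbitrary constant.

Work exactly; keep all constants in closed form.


Step 1. Decompose ∫((7 - 3*t)/(t**2 - 4*t + 3)) dt by partial fractions, (7 - 3*t)/(t**2 - 4*t + 3) = -2/(t - 1) - 1/(t - 3): now ∫(-1/(t - 3)) dt + ∫(-2/(t - 1)) dt.
Step 2. Evaluate the standard form [assuming t > 1]: now -2*log(t - 1) + ∫(-1/(t - 3)) dt.
Step 3. Evaluate the standard form [assuming t > 3]: now -log(t - 3) - 2*log(t - 1).
Answer: -log(t - 3) - 2*log(t - 1).


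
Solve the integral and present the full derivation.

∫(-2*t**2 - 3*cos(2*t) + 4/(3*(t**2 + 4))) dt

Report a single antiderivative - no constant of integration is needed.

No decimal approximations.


Step 1. Rewrite: now ∫(-2*t**2) dt + ∫(4/(3*(t**2 + 4))) dt + ∫(-3*cos(2*t)) dt.
Step 2. Evaluate the standard form: now -3*sin(2*t)/2 + ∫(-2*t**2) dt + ∫(4/(3*(t**2 + 4))) dt.
Step 3. Evaluate the standard form: now -2*t**3/3 - 3*sin(2*t)/2 + ∫(4/(3*(t**2 + 4))) dt.
Step 4. Evaluate the standard form: now -2*t**3/3 - 3*sin(2*t)/2 + 2*atan(t/2)/3.
Answer: -2*t**3/3 - 3*sin(2*t)/2 + 2*atan(t/2)/3.


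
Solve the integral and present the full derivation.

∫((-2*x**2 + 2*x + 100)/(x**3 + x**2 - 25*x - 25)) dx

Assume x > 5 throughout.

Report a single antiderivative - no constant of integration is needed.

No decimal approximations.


Step 1. Decompose ∫((-2*x**2 + 2*x + 100)/(x**3 + x**2 - 25*x - 25)) dx by partial fractions, (-2*x**2 + 2*x + 100)/(x**3 + x**2 - 25*x - 25) = 1/(x + 5) - 4/(x + 1) + 1/(x - 5): now ∫(1/(x - 5)) dx + ∫(-4/(x + 1)) dx + ∫(1/(x + 5)) dx.
Step 2. Evaluate the standard form [assuming x > -1]: now -4*log(x + 1) + ∫(1/(x - 5)) dx + ∫(1/(x + 5)) dx.
Step 3. Evaluate the standard form [assuming x > 5]: now log(x - 5) - 4*log(x + 1) + ∫(1/(x + 5)) dx.
Step 4. Evaluate the standard form [assuming x > -5]: now log(x - 5) - 4*log(x + 1) + log(x + 5).
Answer: log(x - 5) - 4*log(x + 1) + log(x + 5).


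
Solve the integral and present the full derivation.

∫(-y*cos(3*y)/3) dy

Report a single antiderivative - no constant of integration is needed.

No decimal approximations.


Step 1. Integrate ∫(-y*cos(3*y)/3) dy by parts with u = y, dv = (-cos(3*y)/3) dy, so v = -sin(3*y)/9: now -y*sin(3*y)/9 + ∫(sin(3*y)/9) dy.
Step 2. Evaluate the standard form: now -y*sin(3*y)/9 - cos(3*y)/27.
Answer: -y*sin(3*y)/9 - cos(3*y)/27.


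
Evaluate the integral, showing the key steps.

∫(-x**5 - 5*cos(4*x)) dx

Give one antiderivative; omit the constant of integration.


Step 1. Rewrite: now ∫(-x**5) dx + ∫(-5*cos(4*x)) dx.
Step 2. Evaluate the standard form: now -x**6/6 + ∫(-5*cos(4*x)) dx.
Step 3. Evaluate the standard form: now -x**6/6 - 5*sin(4*x)/4.
Answer: -x**6/6 - 5*sin(4*x)/4.


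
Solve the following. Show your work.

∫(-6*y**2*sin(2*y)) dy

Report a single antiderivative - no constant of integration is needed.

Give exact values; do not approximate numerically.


Step 1. Integrate ∫(-6*y**2*sin(2*y)) dy by parts with u = y**2, dv = (-6*sin(2*y)) dy, so v = 3*cos(2*y): now 3*y**2*cos(2*y) + ∫(-6*y*cos(2*y)) dy.
Step 2. Integrate ∫(-6*y*cos(2*y)) dy by parts with u = y, dv = (-6*cos(2*y)) dy, so v = -3*sin(2*y): now 3*y**2*cos(2*y) - 3*y*sin(2*y) + ∫(3*sin(2*y)) dy.
Step 3. Evaluate the standard form: now 3*y**2*cos(2*y) - 3*y*sin(2*y) - 3*cos(2*y)/2.
Answer: 3*y**2*cos(2*y) - 3*y*sin(2*y) - 3*cos(2*y)/2.


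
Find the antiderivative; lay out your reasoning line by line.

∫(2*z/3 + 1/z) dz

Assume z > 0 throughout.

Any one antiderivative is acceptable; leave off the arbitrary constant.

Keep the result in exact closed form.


Step 1. Rewrite: now ∫(1/z) dz + ∫(2*z/3) dz.
Step 2. Evaluate the standard form [assuming z > 0]: now log(z) + ∫(2*z/3) dz.
Step 3. Evaluate the standard form: now z**2/3 + log(z).
Answer: z**2/3 + log(z).


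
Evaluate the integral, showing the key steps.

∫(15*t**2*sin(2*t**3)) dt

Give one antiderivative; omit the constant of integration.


Step 1. Substitute u = t**3, turning ∫(15*t**2*sin(2*t**3)) dt into ∫(5*sin(2*u)) du: now ∫(5*sin(2*u)) du.
Step 2. Evaluate the standard form: now -5*cos(2*u)/2.
Step 3. Substitute back u = t**3: now -5*cos(2*t**3)/2.
Answer: -5*cos(2*t**3)/2.


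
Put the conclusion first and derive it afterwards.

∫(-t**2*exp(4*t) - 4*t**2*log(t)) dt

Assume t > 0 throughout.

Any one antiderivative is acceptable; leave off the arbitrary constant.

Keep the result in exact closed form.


The answer is -4*t**3*log(t)/3 + 4*t**3/9 - t**2*exp(4*t)/4 + t*exp(4*t)/8 - exp(4*t)/32.
Step 1. Rewrite: now ∫(-t**2*exp(4*t)) dt + ∫(-4*t**2*log(t)) dt.
Step 2. Integrate ∫(-t**2*exp(4*t)) dt by parts with u = t**2, dv = (-exp(4*t)) dt, so v = -exp(4*t)/4: now -t**2*exp(4*t)/4 + ∫(t*exp(4*t)/2) dt + ∫(-4*t**2*log(t)) dt.
Step 3. Integrate ∫(t*exp(4*t)/2) dt by parts with u = t, dv = (exp(4*t)/2) dt, so v = exp(4*t)/8: now -t**2*exp(4*t)/4 + t*exp(4*t)/8 + ∫(-4*t**2*log(t)) dt + ∫(-exp(4*t)/8) dt.
Step 4. Evaluate the standard form: now -t**2*exp(4*t)/4 + t*exp(4*t)/8 - exp(4*t)/32 + ∫(-4*t**2*log(t)) dt.
Step 5. Integrate ∫(-4*t**2*log(t)) dt by parts with u = log(t), dv = (-4*t**2) dt, so v = -4*t**3/3 [assuming t > 0]: now -4*t**3*log(t)/3 - t**2*exp(4*t)/4 + t*exp(4*t)/8 - exp(4*t)/32 + ∫(4*t**2/3) dt.
Step 6. Evaluate the standard form: now -4*t**3*log(t)/3 + 4*t**3/9 - t**2*exp(4*t)/4 + t*exp(4*t)/8 - exp(4*t)/32.
Answer: -4*t**3*log(t)/3 + 4*t**3/9 - t**2*exp(4*t)/4 + t*exp(4*t)/8 - exp(4*t)/32.


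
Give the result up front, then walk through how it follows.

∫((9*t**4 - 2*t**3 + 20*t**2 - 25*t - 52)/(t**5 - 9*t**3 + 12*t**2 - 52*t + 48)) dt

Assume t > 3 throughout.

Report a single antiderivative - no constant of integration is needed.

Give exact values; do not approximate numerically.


The answer is 4*log(t - 3) + log(t - 1) + 4*log(t + 4) + atan(t/2)/2.
Step 1. Decompose ∫((9*t**4 - 2*t**3 + 20*t**2 - 25*t - 52)/(t**5 - 9*t**3 + 12*t**2 - 52*t + 48)) dt by partial fractions, (9*t**4 - 2*t**3 + 20*t**2 - 25*t - 52)/(t**5 - 9*t**3 + 12*t**2 - 52*t + 48) = 1/(t**2 + 4) + 4/(t + 4) + 1/(t - 1) + 4/(t - 3): now ∫(4/(t - 3)) dt + ∫(1/(t - 1)) dt + ∫(4/(t + 4)) dt + ∫(1/(t**2 + 4)) dt.
Step 2. Evaluate the standard form [assuming t > -4]: now 4*log(t + 4) + ∫(4/(t - 3)) dt + ∫(1/(t - 1)) dt + ∫(1/(t**2 + 4)) dt.
Step 3. Evaluate the standard form [assuming t > 3]: now 4*log(t - 3) + 4*log(t + 4) + ∫(1/(t - 1)) dt + ∫(1/(t**2 + 4)) dt.
Step 4. Evaluate the standard form [assuming t > 1]: now 4*log(t - 3) + log(t - 1) + 4*log(t + 4) + ∫(1/(t**2 + 4)) dt.
Step 5. Evaluate the standard form: now 4*log(t - 3) + log(t - 1) + 4*log(t + 4) + atan(t/2)/2.
Answer: 4*log(t - 3) + log(t - 1) + 4*log(t + 4) + atan(t/2)/2.


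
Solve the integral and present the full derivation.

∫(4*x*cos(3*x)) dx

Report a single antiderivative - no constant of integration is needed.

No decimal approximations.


Step 1. Integrate ∫(4*x*cos(3*x)) dx by parts with u = x, dv = (4*cos(3*x)) dx, so v = 4*sin(3*x)/3: now 4*x*sin(3*x)/3 + ∫(-4*sin(3*x)/3) dx.
Step 2. Evaluate the standard form: now 4*x*sin(3*x)/3 + 4*cos(3*x)/9.
Answer: 4*x*sin(3*x)/3 + 4*cos(3*x)/9.


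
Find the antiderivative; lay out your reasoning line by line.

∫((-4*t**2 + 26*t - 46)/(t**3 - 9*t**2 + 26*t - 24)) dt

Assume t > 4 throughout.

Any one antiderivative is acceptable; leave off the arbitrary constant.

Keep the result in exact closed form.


Step 1. Decompose ∫((-4*t**2 + 26*t - 46)/(t**3 - 9*t**2 + 26*t - 24)) dt by partial fractions, (-4*t**2 + 26*t - 46)/(t**3 - 9*t**2 + 26*t - 24) = -5/(t - 2) + 4/(t - 3) - 3/(t - 4): now ∫(-3/(t - 4)) dt + ∫(4/(t - 3)) dt + ∫(-5/(t - 2)) dt.
Step 2. Evaluate the standard form [assuming t > 4]: now -3*log(t - 4) + ∫(4/(t - 3)) dt + ∫(-5/(t - 2)) dt.
Step 3. Evaluate the standard form [assuming t > 2]: now -3*log(t - 4) - 5*log(t - 2) + ∫(4/(t - 3)) dt.
Step 4. Evaluate the standard form [assuming t > 3]: now -3*log(t - 4) + 4*log(t - 3) - 5*log(t - 2).
Answer: -3*log(t - 4) + 4*log(t - 3) - 5*log(t - 2).


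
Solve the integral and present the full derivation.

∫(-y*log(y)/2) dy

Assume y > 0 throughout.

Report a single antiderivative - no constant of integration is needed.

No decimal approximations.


Step 1. Integrate ∫(-y*log(y)/2) dy by parts with u = log(y), dv = (-y/2) dy, so v = -y**2/4 [assuming y > 0]: now -y**2*log(y)/4 + ∫(y/4) dy.
Step 2. Evaluate the standard form: now -y**2*log(y)/4 + y**2/8.
Answer: -y**2*log(y)/4 + y**2/8.


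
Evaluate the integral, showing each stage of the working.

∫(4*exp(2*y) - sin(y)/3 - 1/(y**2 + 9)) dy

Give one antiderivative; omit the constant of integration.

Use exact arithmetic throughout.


Step 1. Rewrite: now ∫(-1/(y**2 + 9)) dy + ∫(4*exp(2*y)) dy + ∫(-sin(y)/3) dy.
Step 2. Evaluate the standard form: now -atan(y/3)/3 + ∫(4*exp(2*y)) dy + ∫(-sin(y)/3) dy.
Step 3. Evaluate the standard form: now 2*exp(2*y) - atan(y/3)/3 + ∫(-sin(y)/3) dy.
Step 4. Evaluate the standard form: now 2*exp(2*y) + cos(y)/3 - atan(y/3)/3.
Answer: 2*exp(2*y) + cos(y)/3 - atan(y/3)/3.


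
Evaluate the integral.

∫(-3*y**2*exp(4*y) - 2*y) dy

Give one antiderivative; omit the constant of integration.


Answer: -3*y**2*exp(4*y)/4 - y**2 + 3*y*exp(4*y)/8 - 3*exp(4*y)/32.


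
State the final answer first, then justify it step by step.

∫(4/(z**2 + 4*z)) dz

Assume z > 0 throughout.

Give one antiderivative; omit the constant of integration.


The answer is log(z) - log(z + 4).
Step 1. Decompose ∫(4/(z**2 + 4*z)) dz by partial fractions, 4/(z**2 + 4*z) = -1/(z + 4) + 1/z: now ∫(1/z) dz + ∫(-1/(z + 4)) dz.
Step 2. Evaluate the standard form [assuming z > -4]: now -log(z + 4) + ∫(1/z) dz.
Step 3. Evaluate the standard form [assuming z > 0]: now log(z) - log(z + 4).
Answer: log(z) - log(z + 4).


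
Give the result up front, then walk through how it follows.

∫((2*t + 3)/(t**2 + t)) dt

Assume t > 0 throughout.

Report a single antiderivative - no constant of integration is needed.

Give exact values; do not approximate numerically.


The answer is 3*log(t) - log(t + 1).
Step 1. Decompose ∫((2*t + 3)/(t**2 + t)) dt by partial fractions, (2*t + 3)/(t**2 + t) = -1/(t + 1) + 3/t: now ∫(3/t) dt + ∫(-1/(t + 1)) dt.
Step 2. Evaluate the standard form [assuming t > 0]: now 3*log(t) + ∫(-1/(t + 1)) dt.
Step 3. Evaluate the standard form [assuming t > -1]: now 3*log(t) - log(t + 1).
Answer: 3*log(t) - log(t + 1).


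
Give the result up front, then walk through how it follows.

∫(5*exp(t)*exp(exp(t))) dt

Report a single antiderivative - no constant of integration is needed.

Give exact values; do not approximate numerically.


The answer is 5*exp(exp(t)).
Step 1. Substitute u = exp(t), turning ∫(5*exp(t)*exp(exp(t))) dt into ∫(5*exp(u)) du: now ∫(5*exp(u)) du.
Step 2. Evaluate the standard form: now 5*exp(u).
Step 3. Substitute back u = exp(t): now 5*exp(exp(t)).
Answer: 5*exp(exp(t)).


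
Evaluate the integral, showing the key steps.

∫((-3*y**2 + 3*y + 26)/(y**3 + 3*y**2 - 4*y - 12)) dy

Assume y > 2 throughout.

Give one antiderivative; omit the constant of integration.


Step 1. Decompose ∫((-3*y**2 + 3*y + 26)/(y**3 + 3*y**2 - 4*y - 12)) dy by partial fractions, (-3*y**2 + 3*y + 26)/(y**3 + 3*y**2 - 4*y - 12) = -2/(y + 3) - 2/(y + 2) + 1/(y - 2): now ∫(1/(y - 2)) dy + ∫(-2/(y + 2)) dy + ∫(-2/(y + 3)) dy.
Step 2. Evaluate the standard form [assuming y > -3]: now -2*log(y + 3) + ∫(1/(y - 2)) dy + ∫(-2/(y + 2)) dy.
Step 3. Evaluate the standard form [assuming y > -2]: now -2*log(y + 2) - 2*log(y + 3) + ∫(1/(y - 2)) dy.
Step 4. Evaluate the standard form [assuming y > 2]: now log(y - 2) - 2*log(y + 2) - 2*log(y + 3).
Answer: log(y - 2) - 2*log(y + 2) - 2*log(y + 3).


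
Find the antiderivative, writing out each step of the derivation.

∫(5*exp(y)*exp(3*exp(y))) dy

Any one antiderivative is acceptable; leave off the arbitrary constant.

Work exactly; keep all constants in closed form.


Step 1. Substitute u = exp(y), turning ∫(5*exp(y)*exp(3*exp(y))) dy into ∫(5*exp(3*u)) du: now ∫(5*exp(3*u)) du.
Step 2. Evaluate the standard form: now 5*exp(3*u)/3.
Step 3. Substitute back u = exp(y): now 5*exp(3*exp(y))/3.
Answer: 5*exp(3*exp(y))/3.


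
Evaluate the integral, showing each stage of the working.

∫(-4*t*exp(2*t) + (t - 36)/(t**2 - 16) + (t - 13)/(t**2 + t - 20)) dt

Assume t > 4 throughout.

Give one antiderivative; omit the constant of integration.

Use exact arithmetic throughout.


Step 1. Rewrite: now ∫(-4*t*exp(2*t)) dt + ∫((t - 36)/(t**2 - 16)) dt + ∫((t - 13)/(t**2 + t - 20)) dt.
Step 2. Decompose ∫((t - 36)/(t**2 - 16)) dt by partial fractions, (t - 36)/(t**2 - 16) = 5/(t + 4) - 4/(t - 4): now ∫(-4*t*exp(2*t)) dt + ∫((t - 13)/(t**2 + t - 20)) dt + ∫(-4/(t - 4)) dt + ∫(5/(t + 4)) dt.
Step 3. Evaluate the standard form [assuming t > 4]: now -4*log(t - 4) + ∫(-4*t*exp(2*t)) dt + ∫((t - 13)/(t**2 + t - 20)) dt + ∫(5/(t + 4)) dt.
Step 4. Evaluate the standard form [assuming t > -4]: now -4*log(t - 4) + 5*log(t + 4) + ∫(-4*t*exp(2*t)) dt + ∫((t - 13)/(t**2 + t - 20)) dt.
Step 5. Decompose ∫((t - 13)/(t**2 + t - 20)) dt by partial fractions, (t - 13)/(t**2 + t - 20) = 2/(t + 5) - 1/(t - 4): now -4*log(t - 4) + 5*log(t + 4) + ∫(-4*t*exp(2*t)) dt + ∫(-1/(t - 4)) dt + ∫(2/(t + 5)) dt.
Step 6. Evaluate the standard form [assuming t > -5]: now -4*log(t - 4) + 5*log(t + 4) + 2*log(t + 5) + ∫(-4*t*exp(2*t)) dt + ∫(-1/(t - 4)) dt.
Step 7. Evaluate the standard form [assuming t > 4]: now -5*log(t - 4) + 5*log(t + 4) + 2*log(t + 5) + ∫(-4*t*exp(2*t)) dt.
Step 8. Integrate ∫(-4*t*exp(2*t)) dt by parts with u = t, dv = (-4*exp(2*t)) dt, so v = -2*exp(2*t): now -2*t*exp(2*t) - 5*log(t - 4) + 5*log(t + 4) + 2*log(t + 5) + ∫(2*exp(2*t)) dt.
Step 9. Evaluate the standard form: now -2*t*exp(2*t) + exp(2*t) - 5*log(t - 4) + 5*log(t + 4) + 2*log(t + 5).
Answer: -2*t*exp(2*t) + exp(2*t) - 5*log(t - 4) + 5*log(t + 4) + 2*log(t + 5).


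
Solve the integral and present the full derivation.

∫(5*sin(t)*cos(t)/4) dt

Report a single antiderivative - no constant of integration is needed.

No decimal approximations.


Step 1. Substitute u = sin(t), turning ∫(5*sin(t)*cos(t)/4) dt into ∫(5*u/4) du: now ∫(5*u/4) du.
Step 2. Evaluate the standard form: now 5*u**2/8.
Step 3. Substitute back u = sin(t): now 5*sin(t)**2/8.
Answer: 5*sin(t)**2/8.


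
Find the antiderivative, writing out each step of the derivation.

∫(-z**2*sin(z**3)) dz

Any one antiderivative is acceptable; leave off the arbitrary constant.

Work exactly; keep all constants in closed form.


Step 1. Substitute u = z**3, turning ∫(-z**2*sin(z**3)) dz into ∫(-sin(u)/3) du: now ∫(-sin(u)/3) du.
Step 2. Evaluate the standard form: now cos(u)/3.
Step 3. Substitute back u = z**3: now cos(z**3)/3.
Answer: cos(z**3)/3.


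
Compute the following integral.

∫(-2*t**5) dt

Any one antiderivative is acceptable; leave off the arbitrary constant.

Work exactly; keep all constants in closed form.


Answer: -t**6/3.


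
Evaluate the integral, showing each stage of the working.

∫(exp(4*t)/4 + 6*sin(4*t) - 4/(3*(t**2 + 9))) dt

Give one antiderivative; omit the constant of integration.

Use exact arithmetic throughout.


Step 1. Rewrite: now ∫(-4/(3*(t**2 + 9))) dt + ∫(exp(4*t)/4) dt + ∫(6*sin(4*t)) dt.
Step 2. Evaluate the standard form: now -3*cos(4*t)/2 + ∫(-4/(3*(t**2 + 9))) dt + ∫(exp(4*t)/4) dt.
Step 3. Evaluate the standard form: now -3*cos(4*t)/2 - 4*atan(t/3)/9 + ∫(exp(4*t)/4) dt.
Step 4. Evaluate the standard form: now exp(4*t)/16 - 3*cos(4*t)/2 - 4*atan(t/3)/9.
Answer: exp(4*t)/16 - 3*cos(4*t)/2 - 4*atan(t/3)/9.


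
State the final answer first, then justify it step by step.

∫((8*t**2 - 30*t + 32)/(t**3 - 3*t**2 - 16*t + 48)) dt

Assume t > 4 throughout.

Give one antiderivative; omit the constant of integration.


The answer is 5*log(t - 4) - 2*log(t - 3) + 5*log(t + 4).
Step 1. Decompose ∫((8*t**2 - 30*t + 32)/(t**3 - 3*t**2 - 16*t + 48)) dt by partial fractions, (8*t**2 - 30*t + 32)/(t**3 - 3*t**2 - 16*t + 48) = 5/(t + 4) - 2/(t - 3) + 5/(t - 4): now ∫(5/(t - 4)) dt + ∫(-2/(t - 3)) dt + ∫(5/(t + 4)) dt.
Step 2. Evaluate the standard form [assuming t > -4]: now 5*log(t + 4) + ∫(5/(t - 4)) dt + ∫(-2/(t - 3)) dt.
Step 3. Evaluate the standard form [assuming t > 4]: now 5*log(t - 4) + 5*log(t + 4) + ∫(-2/(t - 3)) dt.
Step 4. Evaluate the standard form [assuming t > 3]: now 5*log(t - 4) - 2*log(t - 3) + 5*log(t + 4).
Answer: 5*log(t - 4) - 2*log(t - 3) + 5*log(t + 4).


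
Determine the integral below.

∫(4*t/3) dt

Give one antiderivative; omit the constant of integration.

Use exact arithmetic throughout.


Answer: 2*t**2/3.


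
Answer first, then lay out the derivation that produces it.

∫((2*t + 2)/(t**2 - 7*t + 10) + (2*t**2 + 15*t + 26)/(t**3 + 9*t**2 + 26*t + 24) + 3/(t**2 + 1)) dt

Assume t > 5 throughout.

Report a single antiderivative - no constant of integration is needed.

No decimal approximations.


The answer is 4*log(t - 5) - 2*log(t - 2) + 2*log(t + 2) + log(t + 3) - log(t + 4) + 3*atan(t).
Step 1. Rewrite: now ∫((2*t + 2)/(t**2 - 7*t + 10)) dt + ∫((2*t**2 + 15*t + 26)/(t**3 + 9*t**2 + 26*t + 24)) dt + ∫(3/(t**2 + 1)) dt.
Step 2. Evaluate the standard form: now 3*atan(t) + ∫((2*t + 2)/(t**2 - 7*t + 10)) dt + ∫((2*t**2 + 15*t + 26)/(t**3 + 9*t**2 + 26*t + 24)) dt.
Step 3. Decompose ∫((2*t + 2)/(t**2 - 7*t + 10)) dt by partial fractions, (2*t + 2)/(t**2 - 7*t + 10) = -2/(t - 2) + 4/(t - 5): now 3*atan(t) + ∫((2*t**2 + 15*t + 26)/(t**3 + 9*t**2 + 26*t + 24)) dt + ∫(4/(t - 5)) dt + ∫(-2/(t - 2)) dt.
Step 4. Evaluate the standard form [assuming t > 5]: now 4*log(t - 5) + 3*atan(t) + ∫((2*t**2 + 15*t + 26)/(t**3 + 9*t**2 + 26*t + 24)) dt + ∫(-2/(t - 2)) dt.
Step 5. Evaluate the standard form [assuming t > 2]: now 4*log(t - 5) - 2*log(t - 2) + 3*atan(t) + ∫((2*t**2 + 15*t + 26)/(t**3 + 9*t**2 + 26*t + 24)) dt.
Step 6. Decompose ∫((2*t**2 + 15*t + 26)/(t**3 + 9*t**2 + 26*t + 24)) dt by partial fractions, (2*t**2 + 15*t + 26)/(t**3 + 9*t**2 + 26*t + 24) = -1/(t + 4) + 1/(t + 3) + 2/(t + 2): now 4*log(t - 5) - 2*log(t - 2) + 3*atan(t) + ∫(2/(t + 2)) dt + ∫(1/(t + 3)) dt + ∫(-1/(t + 4)) dt.
Step 7. Evaluate the standard form [assuming t > -4]: now 4*log(t - 5) - 2*log(t - 2) - log(t + 4) + 3*atan(t) + ∫(2/(t + 2)) dt + ∫(1/(t + 3)) dt.
Step 8. Evaluate the standard form [assuming t > -2]: now 4*log(t - 5) - 2*log(t - 2) + 2*log(t + 2) - log(t + 4) + 3*atan(t) + ∫(1/(t + 3)) dt.
Step 9. Evaluate the standard form [assuming t > -3]: now 4*log(t - 5) - 2*log(t - 2) + 2*log(t + 2) + log(t + 3) - log(t + 4) + 3*atan(t).
Answer: 4*log(t - 5) - 2*log(t - 2) + 2*log(t + 2) + log(t + 3) - log(t + 4) + 3*atan(t).


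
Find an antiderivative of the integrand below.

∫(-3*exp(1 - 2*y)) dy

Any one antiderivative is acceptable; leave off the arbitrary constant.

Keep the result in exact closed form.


Answer: 3*exp(1 - 2*y)/2.


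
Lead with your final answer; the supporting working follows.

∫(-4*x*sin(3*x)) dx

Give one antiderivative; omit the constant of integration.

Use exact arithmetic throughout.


The answer is 4*x*cos(3*x)/3 - 4*sin(3*x)/9.
Step 1. Integrate ∫(-4*x*sin(3*x)) dx by parts with u = x, dv = (-4*sin(3*x)) dx, so v = 4*cos(3*x)/3: now 4*x*cos(3*x)/3 + ∫(-4*cos(3*x)/3) dx.
Step 2. Evaluate the standard form: now 4*x*cos(3*x)/3 - 4*sin(3*x)/9.
Answer: 4*x*cos(3*x)/3 - 4*sin(3*x)/9.


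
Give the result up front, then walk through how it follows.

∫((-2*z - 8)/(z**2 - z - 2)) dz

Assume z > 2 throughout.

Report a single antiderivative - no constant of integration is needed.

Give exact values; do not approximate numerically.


The answer is -4*log(z - 2) + 2*log(z + 1).
Step 1. Decompose ∫((-2*z - 8)/(z**2 - z - 2)) dz by partial fractions, (-2*z - 8)/(z**2 - z - 2) = 2/(z + 1) - 4/(z - 2): now ∫(-4/(z - 2)) dz + ∫(2/(z + 1)) dz.
Step 2. Evaluate the standard form [assuming z > -1]: now 2*log(z + 1) + ∫(-4/(z - 2)) dz.
Step 3. Evaluate the standard form [assuming z > 2]: now -4*log(z - 2) + 2*log(z + 1).
Answer: -4*log(z - 2) + 2*log(z + 1).


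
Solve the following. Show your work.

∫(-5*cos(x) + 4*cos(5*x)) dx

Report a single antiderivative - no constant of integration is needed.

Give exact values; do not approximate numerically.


Step 1. Rewrite: now ∫(-5*cos(x)) dx + ∫(4*cos(5*x)) dx.
Step 2. Evaluate the standard form: now -5*sin(x) + ∫(4*cos(5*x)) dx.
Step 3. Evaluate the standard form: now -5*sin(x) + 4*sin(5*x)/5.
Answer: -5*sin(x) + 4*sin(5*x)/5.


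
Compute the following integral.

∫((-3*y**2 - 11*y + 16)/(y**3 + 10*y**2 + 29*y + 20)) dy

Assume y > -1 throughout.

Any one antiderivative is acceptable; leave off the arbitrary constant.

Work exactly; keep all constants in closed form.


Answer: 2*log(y + 1) - 4*log(y + 4) - log(y + 5).


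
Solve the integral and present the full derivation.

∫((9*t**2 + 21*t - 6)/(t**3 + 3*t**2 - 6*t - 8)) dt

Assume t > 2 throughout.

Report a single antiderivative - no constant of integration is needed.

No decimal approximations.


Step 1. Decompose ∫((9*t**2 + 21*t - 6)/(t**3 + 3*t**2 - 6*t - 8)) dt by partial fractions, (9*t**2 + 21*t - 6)/(t**3 + 3*t**2 - 6*t - 8) = 3/(t + 4) + 2/(t + 1) + 4/(t - 2): now ∫(4/(t - 2)) dt + ∫(2/(t + 1)) dt + ∫(3/(t + 4)) dt.
Step 2. Evaluate the standard form [assuming t > 2]: now 4*log(t - 2) + ∫(2/(t + 1)) dt + ∫(3/(t + 4)) dt.
Step 3. Evaluate the standard form [assuming t > -1]: now 4*log(t - 2) + 2*log(t + 1) + ∫(3/(t + 4)) dt.
Step 4. Evaluate the standard form [assuming t > -4]: now 4*log(t - 2) + 2*log(t + 1) + 3*log(t + 4).
Answer: 4*log(t - 2) + 2*log(t + 1) + 3*log(t + 4).


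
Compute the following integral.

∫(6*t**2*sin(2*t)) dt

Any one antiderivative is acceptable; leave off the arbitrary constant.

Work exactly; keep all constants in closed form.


Answer: -3*t**2*cos(2*t) + 3*t*sin(2*t) + 3*cos(2*t)/2.


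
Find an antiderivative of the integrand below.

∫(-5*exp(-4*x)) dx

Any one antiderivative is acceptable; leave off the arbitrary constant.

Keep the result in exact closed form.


Answer: 5*exp(-4*x)/4.


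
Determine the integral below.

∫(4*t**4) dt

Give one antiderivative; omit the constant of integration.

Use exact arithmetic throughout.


Answer: 4*t**5/5.


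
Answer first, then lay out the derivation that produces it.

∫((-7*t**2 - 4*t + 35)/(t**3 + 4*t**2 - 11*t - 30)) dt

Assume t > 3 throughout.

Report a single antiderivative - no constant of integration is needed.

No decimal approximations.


The answer is -log(t - 3) - log(t + 2) - 5*log(t + 5).
Step 1. Decompose ∫((-7*t**2 - 4*t + 35)/(t**3 + 4*t**2 - 11*t - 30)) dt by partial fractions, (-7*t**2 - 4*t + 35)/(t**3 + 4*t**2 - 11*t - 30) = -5/(t + 5) - 1/(t + 2) - 1/(t - 3): now ∫(-1/(t - 3)) dt + ∫(-1/(t + 2)) dt + ∫(-5/(t + 5)) dt.
Step 2. Evaluate the standard form [assuming t > 3]: now -log(t - 3) + ∫(-1/(t + 2)) dt + ∫(-5/(t + 5)) dt.
Step 3. Evaluate the standard form [assuming t > -2]: now -log(t - 3) - log(t + 2) + ∫(-5/(t + 5)) dt.
Step 4. Evaluate the standard form [assuming t > -5]: now -log(t - 3) - log(t + 2) - 5*log(t + 5).
Answer: -log(t - 3) - log(t + 2) - 5*log(t + 5).


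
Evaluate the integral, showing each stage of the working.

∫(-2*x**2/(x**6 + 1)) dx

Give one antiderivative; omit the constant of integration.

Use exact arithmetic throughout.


Step 1. Substitute u = x**3, turning ∫(-2*x**2/(x**6 + 1)) dx into ∫(-2/(3*(u**2 + 1))) du: now ∫(-2/(3*(u**2 + 1))) du.
Step 2. Evaluate the standard form: now -2*atan(u)/3.
Step 3. Substitute back u = x**3: now -2*atan(x**3)/3.
Answer: -2*atan(x**3)/3.


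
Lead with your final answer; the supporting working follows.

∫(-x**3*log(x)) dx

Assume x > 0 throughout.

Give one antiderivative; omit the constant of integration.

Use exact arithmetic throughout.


The answer is -x**4*log(x)/4 + x**4/16.
Step 1. Integrate ∫(-x**3*log(x)) dx by parts with u = log(x), dv = (-x**3) dx, so v = -x**4/4 [assuming x > 0]: now -x**4*log(x)/4 + ∫(x**3/4) dx.
Step 2. Evaluate the standard form: now -x**4*log(x)/4 + x**4/16.
Answer: -x**4*log(x)/4 + x**4/16.


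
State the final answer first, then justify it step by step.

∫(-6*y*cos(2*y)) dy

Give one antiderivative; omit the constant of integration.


The answer is -3*y*sin(2*y) - 3*cos(2*y)/2.
Step 1. Integrate ∫(-6*y*cos(2*y)) dy by parts with u = y, dv = (-6*cos(2*y)) dy, so v = -3*sin(2*y): now -3*y*sin(2*y) + ∫(3*sin(2*y)) dy.
Step 2. Evaluate the standard form: now -3*y*sin(2*y) - 3*cos(2*y)/2.
Answer: -3*y*sin(2*y) - 3*cos(2*y)/2.


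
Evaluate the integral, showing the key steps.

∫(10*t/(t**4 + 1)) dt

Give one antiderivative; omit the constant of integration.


Step 1. Substitute u = t**2, turning ∫(10*t/(t**4 + 1)) dt into ∫(5/(u**2 + 1)) du: now ∫(5/(u**2 + 1)) du.
Step 2. Evaluate the standard form: now 5*atan(u).
Step 3. Substitute back u = t**2: now 5*atan(t**2).
Answer: 5*atan(t**2).


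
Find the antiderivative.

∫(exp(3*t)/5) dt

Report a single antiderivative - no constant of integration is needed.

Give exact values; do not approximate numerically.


Answer: exp(3*t)/15.


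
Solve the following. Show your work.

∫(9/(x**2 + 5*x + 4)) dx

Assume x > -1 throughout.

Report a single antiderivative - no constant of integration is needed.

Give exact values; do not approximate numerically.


Step 1. Decompose ∫(9/(x**2 + 5*x + 4)) dx by partial fractions, 9/(x**2 + 5*x + 4) = -3/(x + 4) + 3/(x + 1): now ∫(3/(x + 1)) dx + ∫(-3/(x + 4)) dx.
Step 2. Evaluate the standard form [assuming x > -4]: now -3*log(x + 4) + ∫(3/(x + 1)) dx.
Step 3. Evaluate the standard form [assuming x > -1]: now 3*log(x + 1) - 3*log(x + 4).
Answer: 3*log(x + 1) - 3*log(x + 4).


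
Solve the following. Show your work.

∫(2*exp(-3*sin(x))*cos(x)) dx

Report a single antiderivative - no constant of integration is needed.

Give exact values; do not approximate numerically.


Step 1. Substitute u = sin(x), turning ∫(2*exp(-3*sin(x))*cos(x)) dx into ∫(2*exp(-3*u)) du: now ∫(2*exp(-3*u)) du.
Step 2. Evaluate the standard form: now -2*exp(-3*u)/3.
Step 3. Substitute back u = sin(x): now -2*exp(-3*sin(x))/3.
Answer: -2*exp(-3*sin(x))/3.


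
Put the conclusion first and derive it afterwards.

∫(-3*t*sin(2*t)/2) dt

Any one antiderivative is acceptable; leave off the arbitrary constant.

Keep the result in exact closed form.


The answer is 3*t*cos(2*t)/4 - 3*sin(2*t)/8.
Step 1. Integrate ∫(-3*t*sin(2*t)/2) dt by parts with u = t, dv = (-3*sin(2*t)/2) dt, so v = 3*cos(2*t)/4: now 3*t*cos(2*t)/4 + ∫(-3*cos(2*t)/4) dt.
Step 2. Evaluate the standard form: now 3*t*cos(2*t)/4 - 3*sin(2*t)/8.
Answer: 3*t*cos(2*t)/4 - 3*sin(2*t)/8.


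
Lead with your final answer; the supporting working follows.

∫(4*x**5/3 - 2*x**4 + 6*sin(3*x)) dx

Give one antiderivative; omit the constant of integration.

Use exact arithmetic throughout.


The answer is 2*x**6/9 - 2*x**5/5 - 2*cos(3*x).
Step 1. Rewrite: now ∫(-2*x**4) dx + ∫(4*x**5/3) dx + ∫(6*sin(3*x)) dx.
Step 2. Evaluate the standard form: now -2*x**5/5 + ∫(4*x**5/3) dx + ∫(6*sin(3*x)) dx.
Step 3. Evaluate the standard form: now -2*x**5/5 - 2*cos(3*x) + ∫(4*x**5/3) dx.
Step 4. Evaluate the standard form: now 2*x**6/9 - 2*x**5/5 - 2*cos(3*x).
Answer: 2*x**6/9 - 2*x**5/5 - 2*cos(3*x).


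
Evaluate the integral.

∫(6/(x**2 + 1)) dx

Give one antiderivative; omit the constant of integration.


Answer: 6*atan(x).


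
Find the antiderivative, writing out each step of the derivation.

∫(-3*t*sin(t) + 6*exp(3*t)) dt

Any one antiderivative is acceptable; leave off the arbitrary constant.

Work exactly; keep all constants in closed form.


Step 1. Rewrite: now ∫(-3*t*sin(t)) dt + ∫(6*exp(3*t)) dt.
Step 2. Evaluate the standard form: now 2*exp(3*t) + ∫(-3*t*sin(t)) dt.
Step 3. Integrate ∫(-3*t*sin(t)) dt by parts with u = t, dv = (-3*sin(t)) dt, so v = 3*cos(t): now 3*t*cos(t) + 2*exp(3*t) + ∫(-3*cos(t)) dt.
Step 4. Evaluate the standard form: now 3*t*cos(t) + 2*exp(3*t) - 3*sin(t).
Answer: 3*t*cos(t) + 2*exp(3*t) - 3*sin(t).


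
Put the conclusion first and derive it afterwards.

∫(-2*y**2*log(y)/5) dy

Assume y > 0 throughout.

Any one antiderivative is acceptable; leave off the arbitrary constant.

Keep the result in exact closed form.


The answer is -2*y**3*log(y)/15 + 2*y**3/45.
Step 1. Integrate ∫(-2*y**2*log(y)/5) dy by parts with u = log(y), dv = (-2*y**2/5) dy, so v = -2*y**3/15 [assuming y > 0]: now -2*y**3*log(y)/15 + ∫(2*y**2/15) dy.
Step 2. Evaluate the standard form: now -2*y**3*log(y)/15 + 2*y**3/45.
Answer: -2*y**3*log(y)/15 + 2*y**3/45.


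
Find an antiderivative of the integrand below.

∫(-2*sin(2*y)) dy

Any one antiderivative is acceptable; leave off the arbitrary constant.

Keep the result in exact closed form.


Answer: cos(2*y).


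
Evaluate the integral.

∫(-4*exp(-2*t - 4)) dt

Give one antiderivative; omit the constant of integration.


Answer: 2*exp(-2*t - 4).


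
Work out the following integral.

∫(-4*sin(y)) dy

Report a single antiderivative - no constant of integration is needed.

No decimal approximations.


Answer: 4*cos(y).


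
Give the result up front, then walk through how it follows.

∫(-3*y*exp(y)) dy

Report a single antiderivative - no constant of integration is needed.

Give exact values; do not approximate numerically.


The answer is -3*y*exp(y) + 3*exp(y).
Step 1. Integrate ∫(-3*y*exp(y)) dy by parts with u = y, dv = (-3*exp(y)) dy, so v = -3*exp(y): now -3*y*exp(y) + ∫(3*exp(y)) dy.
Step 2. Evaluate the standard form: now -3*y*exp(y) + 3*exp(y).
Answer: -3*y*exp(y) + 3*exp(y).


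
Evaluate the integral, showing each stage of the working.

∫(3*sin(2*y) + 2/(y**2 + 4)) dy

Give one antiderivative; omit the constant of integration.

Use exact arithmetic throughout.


Step 1. Rewrite: now ∫(2/(y**2 + 4)) dy + ∫(3*sin(2*y)) dy.
Step 2. Evaluate the standard form: now atan(y/2) + ∫(3*sin(2*y)) dy.
Step 3. Evaluate the standard form: now -3*cos(2*y)/2 + atan(y/2).
Answer: -3*cos(2*y)/2 + atan(y/2).


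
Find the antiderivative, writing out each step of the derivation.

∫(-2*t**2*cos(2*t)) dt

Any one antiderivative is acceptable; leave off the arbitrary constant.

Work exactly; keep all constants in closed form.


Step 1. Integrate ∫(-2*t**2*cos(2*t)) dt by parts with u = t**2, dv = (-2*cos(2*t)) dt, so v = -sin(2*t): now -t**2*sin(2*t) + ∫(2*t*sin(2*t)) dt.
Step 2. Integrate ∫(2*t*sin(2*t)) dt by parts with u = t, dv = (2*sin(2*t)) dt, so v = -cos(2*t): now -t**2*sin(2*t) - t*cos(2*t) + ∫(cos(2*t)) dt.
Step 3. Evaluate the standard form: now -t**2*sin(2*t) - t*cos(2*t) + sin(2*t)/2.
Answer: -t**2*sin(2*t) - t*cos(2*t) + sin(2*t)/2.


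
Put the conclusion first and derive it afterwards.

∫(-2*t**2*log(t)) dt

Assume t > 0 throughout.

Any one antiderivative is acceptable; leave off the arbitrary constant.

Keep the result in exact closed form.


The answer is -2*t**3*log(t)/3 + 2*t**3/9.
Step 1. Integrate ∫(-2*t**2*log(t)) dt by parts with u = log(t), dv = (-2*t**2) dt, so v = -2*t**3/3 [assuming t > 0]: now -2*t**3*log(t)/3 + ∫(2*t**2/3) dt.
Step 2. Evaluate the standard form: now -2*t**3*log(t)/3 + 2*t**3/9.
Answer: -2*t**3*log(t)/3 + 2*t**3/9.


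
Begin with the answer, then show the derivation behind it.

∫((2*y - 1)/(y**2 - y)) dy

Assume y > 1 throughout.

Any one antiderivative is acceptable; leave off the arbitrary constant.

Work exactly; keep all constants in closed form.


The answer is log(y) + log(y - 1).
Step 1. Decompose ∫((2*y - 1)/(y**2 - y)) dy by partial fractions, (2*y - 1)/(y**2 - y) = 1/(y - 1) + 1/y: now ∫(1/y) dy + ∫(1/(y - 1)) dy.
Step 2. Evaluate the standard form [assuming y > 1]: now log(y - 1) + ∫(1/y) dy.
Step 3. Evaluate the standard form [assuming y > 0]: now log(y) + log(y - 1).
Answer: log(y) + log(y - 1).


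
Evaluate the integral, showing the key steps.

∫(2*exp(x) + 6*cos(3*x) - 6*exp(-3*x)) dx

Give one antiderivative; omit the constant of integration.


Step 1. Rewrite: now ∫(-6*exp(-3*x)) dx + ∫(2*exp(x)) dx + ∫(6*cos(3*x)) dx.
Step 2. Evaluate the standard form: now ∫(2*exp(x)) dx + ∫(6*cos(3*x)) dx + 2*exp(-3*x).
Step 3. Evaluate the standard form: now 2*exp(x) + ∫(6*cos(3*x)) dx + 2*exp(-3*x).
Step 4. Evaluate the standard form: now 2*exp(x) + 2*sin(3*x) + 2*exp(-3*x).
Answer: 2*exp(x) + 2*sin(3*x) + 2*exp(-3*x).


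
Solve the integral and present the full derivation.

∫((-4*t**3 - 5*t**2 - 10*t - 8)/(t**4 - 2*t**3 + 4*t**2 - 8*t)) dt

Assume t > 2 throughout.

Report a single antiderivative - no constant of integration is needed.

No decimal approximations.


Step 1. Decompose ∫((-4*t**3 - 5*t**2 - 10*t - 8)/(t**4 - 2*t**3 + 4*t**2 - 8*t)) dt by partial fractions, (-4*t**3 - 5*t**2 - 10*t - 8)/(t**4 - 2*t**3 + 4*t**2 - 8*t) = -3/(t**2 + 4) - 5/(t - 2) + 1/t: now ∫(1/t) dt + ∫(-5/(t - 2)) dt + ∫(-3/(t**2 + 4)) dt.
Step 2. Evaluate the standard form [assuming t > 0]: now log(t) + ∫(-5/(t - 2)) dt + ∫(-3/(t**2 + 4)) dt.
Step 3. Evaluate the standard form [assuming t > 2]: now log(t) - 5*log(t - 2) + ∫(-3/(t**2 + 4)) dt.
Step 4. Evaluate the standard form: now log(t) - 5*log(t - 2) - 3*atan(t/2)/2.
Answer: log(t) - 5*log(t - 2) - 3*atan(t/2)/2.


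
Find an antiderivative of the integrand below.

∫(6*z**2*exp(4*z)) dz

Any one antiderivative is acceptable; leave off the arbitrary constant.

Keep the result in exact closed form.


Answer: 3*z**2*exp(4*z)/2 - 3*z*exp(4*z)/4 + 3*exp(4*z)/16.


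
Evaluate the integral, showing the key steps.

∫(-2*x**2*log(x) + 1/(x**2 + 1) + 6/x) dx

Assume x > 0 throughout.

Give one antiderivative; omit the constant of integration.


Step 1. Rewrite: now ∫(6/x) dx + ∫(-2*x**2*log(x)) dx + ∫(1/(x**2 + 1)) dx.
Step 2. Evaluate the standard form: now atan(x) + ∫(6/x) dx + ∫(-2*x**2*log(x)) dx.
Step 3. Evaluate the standard form [assuming x > 0]: now 6*log(x) + atan(x) + ∫(-2*x**2*log(x)) dx.
Step 4. Integrate ∫(-2*x**2*log(x)) dx by parts with u = log(x), dv = (-2*x**2) dx, so v = -2*x**3/3 [assuming x > 0]: now -2*x**3*log(x)/3 + 6*log(x) + atan(x) + ∫(2*x**2/3) dx.
Step 5. Evaluate the standard form: now -2*x**3*log(x)/3 + 2*x**3/9 + 6*log(x) + atan(x).
Answer: -2*x**3*log(x)/3 + 2*x**3/9 + 6*log(x) + atan(x).


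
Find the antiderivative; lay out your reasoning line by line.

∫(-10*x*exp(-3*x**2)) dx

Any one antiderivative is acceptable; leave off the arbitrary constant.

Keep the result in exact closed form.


Step 1. Substitute u = x**2, turning ∫(-10*x*exp(-3*x**2)) dx into ∫(-5*exp(-3*u)) du: now ∫(-5*exp(-3*u)) du.
Step 2. Evaluate the standard form: now 5*exp(-3*u)/3.
Step 3. Substitute back u = x**2: now 5*exp(-3*x**2)/3.
Answer: 5*exp(-3*x**2)/3.


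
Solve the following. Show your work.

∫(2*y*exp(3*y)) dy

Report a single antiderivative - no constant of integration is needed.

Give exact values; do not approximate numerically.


Step 1. Integrate ∫(2*y*exp(3*y)) dy by parts with u = y, dv = (2*exp(3*y)) dy, so v = 2*exp(3*y)/3: now 2*y*exp(3*y)/3 + ∫(-2*exp(3*y)/3) dy.
Step 2. Evaluate the standard form: now 2*y*exp(3*y)/3 - 2*exp(3*y)/9.
Answer: 2*y*exp(3*y)/3 - 2*exp(3*y)/9.


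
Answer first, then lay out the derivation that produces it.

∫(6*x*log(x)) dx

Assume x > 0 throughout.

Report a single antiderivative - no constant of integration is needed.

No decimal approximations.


The answer is 3*x**2*log(x) - 3*x**2/2.
Step 1. Integrate ∫(6*x*log(x)) dx by parts with u = log(x), dv = (6*x) dx, so v = 3*x**2 [assuming x > 0]: now 3*x**2*log(x) + ∫(-3*x) dx.
Step 2. Evaluate the standard form: now 3*x**2*log(x) - 3*x**2/2.
Answer: 3*x**2*log(x) - 3*x**2/2.


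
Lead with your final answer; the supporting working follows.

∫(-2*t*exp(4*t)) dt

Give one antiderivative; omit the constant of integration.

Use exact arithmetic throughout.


The answer is -t*exp(4*t)/2 + exp(4*t)/8.
Step 1. Integrate ∫(-2*t*exp(4*t)) dt by parts with u = t, dv = (-2*exp(4*t)) dt, so v = -exp(4*t)/2: now -t*exp(4*t)/2 + ∫(exp(4*t)/2) dt.
Step 2. Evaluate the standard form: now -t*exp(4*t)/2 + exp(4*t)/8.
Answer: -t*exp(4*t)/2 + exp(4*t)/8.


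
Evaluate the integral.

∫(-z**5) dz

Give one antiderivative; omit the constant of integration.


Answer: -z**6/6.


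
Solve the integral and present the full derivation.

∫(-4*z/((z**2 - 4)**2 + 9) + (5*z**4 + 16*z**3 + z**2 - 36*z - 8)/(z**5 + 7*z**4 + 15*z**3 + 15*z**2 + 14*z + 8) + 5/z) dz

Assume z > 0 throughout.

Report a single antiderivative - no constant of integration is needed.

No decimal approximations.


Step 1. Rewrite: now ∫(5/z) dz + ∫(-4*z/((z**2 - 4)**2 + 9)) dz + ∫((5*z**4 + 16*z**3 + z**2 - 36*z - 8)/(z**5 + 7*z**4 + 15*z**3 + 15*z**2 + 14*z + 8)) dz.
Step 2. Evaluate the standard form [assuming z > 0]: now 5*log(z) + ∫(-4*z/((z**2 - 4)**2 + 9)) dz + ∫((5*z**4 + 16*z**3 + z**2 - 36*z - 8)/(z**5 + 7*z**4 + 15*z**3 + 15*z**2 + 14*z + 8)) dz.
Step 3. Decompose ∫((5*z**4 + 16*z**3 + z**2 - 36*z - 8)/(z**5 + 7*z**4 + 15*z**3 + 15*z**2 + 14*z + 8)) dz by partial fractions, (5*z**4 + 16*z**3 + z**2 - 36*z - 8)/(z**5 + 7*z**4 + 15*z**3 + 15*z**2 + 14*z + 8) = -4/(z**2 + 1) + 4/(z + 4) - 2/(z + 2) + 3/(z + 1): now 5*log(z) + ∫(-4*z/((z**2 - 4)**2 + 9)) dz + ∫(3/(z + 1)) dz + ∫(-2/(z + 2)) dz + ∫(4/(z + 4)) dz + ∫(-4/(z**2 + 1)) dz.
Step 4. Evaluate the standard form [assuming z > -1]: now 5*log(z) + 3*log(z + 1) + ∫(-4*z/((z**2 - 4)**2 + 9)) dz + ∫(-2/(z + 2)) dz + ∫(4/(z + 4)) dz + ∫(-4/(z**2 + 1)) dz.
Step 5. Evaluate the standard form [assuming z > -4]: now 5*log(z) + 3*log(z + 1) + 4*log(z + 4) + ∫(-4*z/((z**2 - 4)**2 + 9)) dz + ∫(-2/(z + 2)) dz + ∫(-4/(z**2 + 1)) dz.
Step 6. Evaluate the standard form [assuming z > -2]: now 5*log(z) + 3*log(z + 1) - 2*log(z + 2) + 4*log(z + 4) + ∫(-4*z/((z**2 - 4)**2 + 9)) dz + ∫(-4/(z**2 + 1)) dz.
Step 7. Evaluate the standard form: now 5*log(z) + 3*log(z + 1) - 2*log(z + 2) + 4*log(z + 4) - 4*atan(z) + ∫(-4*z/((z**2 - 4)**2 + 9)) dz.
Step 8. Substitute u = z**2 - 4, turning ∫(-4*z/((z**2 - 4)**2 + 9)) dz into ∫(-2/(u**2 + 9)) du: now 5*log(z) + 3*log(z + 1) - 2*log(z + 2) + 4*log(z + 4) - 4*atan(z) + ∫(-2/(u**2 + 9)) du.
Step 9. Evaluate the standard form: now 5*log(z) + 3*log(z + 1) - 2*log(z + 2) + 4*log(z + 4) - 2*atan(u/3)/3 - 4*atan(z).
Step 10. Substitute back u = z**2 - 4: now 5*log(z) + 3*log(z + 1) - 2*log(z + 2) + 4*log(z + 4) - 4*atan(z) - 2*atan(z**2/3 - 4/3)/3.
Answer: 5*log(z) + 3*log(z + 1) - 2*log(z + 2) + 4*log(z + 4) - 4*atan(z) - 2*atan(z**2/3 - 4/3)/3.


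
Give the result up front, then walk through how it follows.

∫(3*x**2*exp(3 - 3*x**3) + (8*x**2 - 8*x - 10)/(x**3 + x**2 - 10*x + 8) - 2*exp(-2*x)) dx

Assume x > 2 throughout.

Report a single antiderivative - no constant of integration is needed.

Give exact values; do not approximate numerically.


The answer is -exp(3 - 3*x**3)/3 + log(x - 2) + 2*log(x - 1) + 5*log(x + 4) + exp(-2*x).
Step 1. Rewrite: now ∫(3*x**2*exp(3 - 3*x**3)) dx + ∫((8*x**2 - 8*x - 10)/(x**3 + x**2 - 10*x + 8)) dx + ∫(-2*exp(-2*x)) dx.
Step 2. Decompose ∫((8*x**2 - 8*x - 10)/(x**3 + x**2 - 10*x + 8)) dx by partial fractions, (8*x**2 - 8*x - 10)/(x**3 + x**2 - 10*x + 8) = 5/(x + 4) + 2/(x - 1) + 1/(x - 2): now ∫(3*x**2*exp(3 - 3*x**3)) dx + ∫(1/(x - 2)) dx + ∫(2/(x - 1)) dx + ∫(5/(x + 4)) dx + ∫(-2*exp(-2*x)) dx.
Step 3. Evaluate the standard form [assuming x > 2]: now log(x - 2) + ∫(3*x**2*exp(3 - 3*x**3)) dx + ∫(2/(x - 1)) dx + ∫(5/(x + 4)) dx + ∫(-2*exp(-2*x)) dx.
Step 4. Evaluate the standard form [assuming x > 1]: now log(x - 2) + 2*log(x - 1) + ∫(3*x**2*exp(3 - 3*x**3)) dx + ∫(5/(x + 4)) dx + ∫(-2*exp(-2*x)) dx.
Step 5. Evaluate the standard form [assuming x > -4]: now log(x - 2) + 2*log(x - 1) + 5*log(x + 4) + ∫(3*x**2*exp(3 - 3*x**3)) dx + ∫(-2*exp(-2*x)) dx.
Step 6. Evaluate the standard form: now log(x - 2) + 2*log(x - 1) + 5*log(x + 4) + ∫(3*x**2*exp(3 - 3*x**3)) dx + exp(-2*x).
Step 7. Substitute u = x**3 - 1, turning ∫(3*x**2*exp(3 - 3*x**3)) dx into ∫(exp(-3*u)) du: now log(x - 2) + 2*log(x - 1) + 5*log(x + 4) + ∫(exp(-3*u)) du + exp(-2*x).
Step 8. Evaluate the standard form: now log(x - 2) + 2*log(x - 1) + 5*log(x + 4) + exp(-2*x) - exp(-3*u)/3.
Step 9. Substitute back u = x**3 - 1: now -exp(3 - 3*x**3)/3 + log(x - 2) + 2*log(x - 1) + 5*log(x + 4) + exp(-2*x).
Answer: -exp(3 - 3*x**3)/3 + log(x - 2) + 2*log(x - 1) + 5*log(x + 4) + exp(-2*x).
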